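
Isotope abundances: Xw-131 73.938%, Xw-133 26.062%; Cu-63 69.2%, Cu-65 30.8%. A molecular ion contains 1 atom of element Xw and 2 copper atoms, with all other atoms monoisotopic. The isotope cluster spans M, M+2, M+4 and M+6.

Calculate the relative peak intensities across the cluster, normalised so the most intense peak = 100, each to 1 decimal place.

80.5 : 100.0 : 41.2 : 5.6

Element Xw pattern (n=1): 0.73938 : 0.26062
Copper pattern (n=2): 0.478864 : 0.426272 : 0.094864
Convolve the two distributions (both contribute in 2-u steps):
  M: 0.73938×0.478864 = 0.354062
  M+2: 0.73938×0.426272 + 0.26062×0.478864 = 0.439979
  M+4: 0.73938×0.094864 + 0.26062×0.426272 = 0.181236
  M+6: 0.26062×0.094864 = 0.024723
Scale to base peak (0.439979) = 100: 80.5 : 100.0 : 41.2 : 5.6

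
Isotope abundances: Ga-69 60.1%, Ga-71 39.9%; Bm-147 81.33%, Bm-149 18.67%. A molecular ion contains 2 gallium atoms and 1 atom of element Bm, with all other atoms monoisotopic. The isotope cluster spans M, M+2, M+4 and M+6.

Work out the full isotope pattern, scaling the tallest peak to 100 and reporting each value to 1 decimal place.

64.2 : 100.0 : 47.9 : 6.5

Gallium pattern (n=2): 0.361201 : 0.479598 : 0.159201
Element Bm pattern (n=1): 0.8133 : 0.1867
Convolve the two distributions (both contribute in 2-u steps):
  M: 0.361201×0.8133 = 0.293765
  M+2: 0.361201×0.1867 + 0.479598×0.8133 = 0.457493
  M+4: 0.479598×0.1867 + 0.159201×0.8133 = 0.219019
  M+6: 0.159201×0.1867 = 0.029723
Scale to base peak (0.457493) = 100: 64.2 : 100.0 : 47.9 : 6.5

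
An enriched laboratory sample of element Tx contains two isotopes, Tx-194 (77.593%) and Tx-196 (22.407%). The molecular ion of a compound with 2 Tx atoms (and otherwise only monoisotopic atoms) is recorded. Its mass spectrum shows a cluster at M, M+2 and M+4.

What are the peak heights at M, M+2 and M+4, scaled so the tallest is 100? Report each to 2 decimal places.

Expanding (0.77593 + 0.22407)^2:
P(M) = 0.77593^2 = 0.602067
P(M+2) = 2 × 0.77593^1 × 0.22407^1 = 0.347725
P(M+4) = 0.22407^2 = 0.050207
The M peak is largest (0.602067); scaling to 100 gives 100.00 : 57.76 : 8.34.

100.00 : 57.76 : 8.34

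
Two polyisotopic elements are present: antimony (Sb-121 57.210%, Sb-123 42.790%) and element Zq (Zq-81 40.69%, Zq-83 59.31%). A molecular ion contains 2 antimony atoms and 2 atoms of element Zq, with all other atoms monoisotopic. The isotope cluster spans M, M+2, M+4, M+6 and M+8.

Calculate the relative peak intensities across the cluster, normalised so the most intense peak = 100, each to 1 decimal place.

14.2 : 62.6 : 100.0 : 68.3 : 16.9

Antimony pattern (n=2): 0.32729841 : 0.48960318 : 0.18309841
Element Zq pattern (n=2): 0.16556761 : 0.48266478 : 0.35176761
Convolve the two distributions (both contribute in 2-u steps):
  M: 0.32729841×0.16556761 = 0.054190
  M+2: 0.32729841×0.48266478 + 0.48960318×0.16556761 = 0.239038
  M+4: 0.32729841×0.35176761 + 0.48960318×0.48266478 + 0.18309841×0.16556761 = 0.381762
  M+6: 0.48960318×0.35176761 + 0.18309841×0.48266478 = 0.260602
  M+8: 0.18309841×0.35176761 = 0.064408
Scale to base peak (0.381762) = 100: 14.2 : 62.6 : 100.0 : 68.3 : 16.9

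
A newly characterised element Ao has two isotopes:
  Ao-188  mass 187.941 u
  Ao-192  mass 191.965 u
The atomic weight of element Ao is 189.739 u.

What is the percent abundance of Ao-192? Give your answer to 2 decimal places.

44.68%

With x = fraction of Ao-188 (so Ao-192 is 1 − x):
187.941·x + 191.965·(1 − x) = 189.739
(187.941 − 191.965)·x = 189.739 − 191.965
x = -2.226 / -4.024 = 0.55318 → 55.32% Ao-188, 44.68% Ao-192.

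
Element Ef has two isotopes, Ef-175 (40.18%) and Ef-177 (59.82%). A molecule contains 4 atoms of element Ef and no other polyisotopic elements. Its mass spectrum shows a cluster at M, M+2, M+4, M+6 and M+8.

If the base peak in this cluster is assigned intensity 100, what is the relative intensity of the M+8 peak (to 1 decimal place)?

Term probabilities: M 0.0261, M+2 0.1552, M+4 0.3466, M+6 0.3440, M+8 0.1281. Base peak = M+4.
P(M+4) = C(4,2) × 0.4018^2 × 0.5982^2 = 6 × 0.16144324 × 0.35784324 = 0.346628 (base)
P(M+8) = C(4,4) × 0.4018^0 × 0.5982^4 = 1 × 1.0000 × 0.12805178 = 0.128052
Relative intensity = 0.128052 / 0.346628 × 100 = 36.9

36.9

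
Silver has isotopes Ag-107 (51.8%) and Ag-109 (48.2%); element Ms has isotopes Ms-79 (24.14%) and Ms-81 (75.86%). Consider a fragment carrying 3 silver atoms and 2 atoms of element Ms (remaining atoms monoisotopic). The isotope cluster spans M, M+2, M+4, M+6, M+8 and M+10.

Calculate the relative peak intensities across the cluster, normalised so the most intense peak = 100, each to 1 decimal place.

Silver pattern (n=3): 0.13899183 : 0.3879965 : 0.3610315 : 0.11198017
Element Ms pattern (n=2): 0.05827396 : 0.36625208 : 0.57547396
Convolve the two distributions (both contribute in 2-u steps):
  M: 0.13899183×0.05827396 = 0.008100
  M+2: 0.13899183×0.36625208 + 0.3879965×0.05827396 = 0.073516
  M+4: 0.13899183×0.57547396 + 0.3879965×0.36625208 + 0.3610315×0.05827396 = 0.243129
  M+6: 0.3879965×0.57547396 + 0.3610315×0.36625208 + 0.11198017×0.05827396 = 0.362036
  M+8: 0.3610315×0.57547396 + 0.11198017×0.36625208 = 0.248777
  M+10: 0.11198017×0.57547396 = 0.064442
Scale to base peak (0.362036) = 100: 2.2 : 20.3 : 67.2 : 100.0 : 68.7 : 17.8

2.2 : 20.3 : 67.2 : 100.0 : 68.7 : 17.8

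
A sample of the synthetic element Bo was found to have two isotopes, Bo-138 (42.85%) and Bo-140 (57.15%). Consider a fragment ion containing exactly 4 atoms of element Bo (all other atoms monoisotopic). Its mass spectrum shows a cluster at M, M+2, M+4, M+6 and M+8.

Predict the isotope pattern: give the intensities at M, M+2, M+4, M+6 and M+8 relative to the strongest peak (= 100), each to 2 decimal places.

Expanding (0.4285 + 0.5715)^4:
P(M) = 0.4285^4 = 0.033713
P(M+2) = 4 × 0.4285^3 × 0.5715^1 = 0.179858
P(M+4) = 6 × 0.4285^2 × 0.5715^2 = 0.359820
P(M+6) = 4 × 0.4285^1 × 0.5715^3 = 0.319933
P(M+8) = 0.5715^4 = 0.106676
The M+4 peak is largest (0.359820); scaling to 100 gives 9.37 : 49.99 : 100.00 : 88.91 : 29.65.

9.37 : 49.99 : 100.00 : 88.91 : 29.65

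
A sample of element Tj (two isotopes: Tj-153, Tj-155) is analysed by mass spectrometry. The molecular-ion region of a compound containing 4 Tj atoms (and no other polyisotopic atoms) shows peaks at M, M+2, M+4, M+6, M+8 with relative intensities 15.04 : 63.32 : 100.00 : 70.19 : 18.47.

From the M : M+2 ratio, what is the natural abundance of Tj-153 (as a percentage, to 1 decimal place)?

If p is the fraction of Tj that is Tj-153, then I(M+2)/I(M) = [C(4,1)·p^3·(1−p)] / p^4 = 4·(1−p)/p = 63.32/15.04 = 4.2101
(1−p)/p = 4.2101/4 = 1.0525  ⇒  p = 1/(1 + 1.0525) = 0.4872
Tj-153: 48.7%, Tj-155: 51.3%.

48.7%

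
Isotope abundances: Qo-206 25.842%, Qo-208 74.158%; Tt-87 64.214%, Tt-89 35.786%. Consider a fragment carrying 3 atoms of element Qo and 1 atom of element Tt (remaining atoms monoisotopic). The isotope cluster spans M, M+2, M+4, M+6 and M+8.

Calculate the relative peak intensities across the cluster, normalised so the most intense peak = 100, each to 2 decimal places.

2.67 : 24.51 : 78.89 : 100.00 : 35.21

Element Qo pattern (n=3): 0.01725752 : 0.14857013 : 0.42634718 : 0.40782517
Element Tt pattern (n=1): 0.64214 : 0.35786
Convolve the two distributions (both contribute in 2-u steps):
  M: 0.01725752×0.64214 = 0.011082
  M+2: 0.01725752×0.35786 + 0.14857013×0.64214 = 0.101579
  M+4: 0.14857013×0.35786 + 0.42634718×0.64214 = 0.326942
  M+6: 0.42634718×0.35786 + 0.40782517×0.64214 = 0.414453
  M+8: 0.40782517×0.35786 = 0.145944
Scale to base peak (0.414453) = 100: 2.67 : 24.51 : 78.89 : 100.00 : 35.21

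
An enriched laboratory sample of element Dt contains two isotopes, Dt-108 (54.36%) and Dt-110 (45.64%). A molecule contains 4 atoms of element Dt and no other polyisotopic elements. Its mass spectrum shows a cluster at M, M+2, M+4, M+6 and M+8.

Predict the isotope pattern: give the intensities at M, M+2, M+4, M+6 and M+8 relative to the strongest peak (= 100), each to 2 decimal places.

Each Dt atom is independently Dt-108 (p = 0.5436) or Dt-110 (q = 0.4564); the cluster is the binomial expansion (p + q)^4.
P(M) = 0.5436^4 = 0.087321
P(M+2) = 4 × 0.5436^3 × 0.4564^1 = 0.293254
P(M+4) = 6 × 0.5436^2 × 0.4564^2 = 0.369319
P(M+6) = 4 × 0.5436^1 × 0.4564^3 = 0.206717
P(M+8) = 0.4564^4 = 0.043389
The M+4 peak is largest (0.369319); scaling to 100 gives 23.64 : 79.40 : 100.00 : 55.97 : 11.75.

23.64 : 79.40 : 100.00 : 55.97 : 11.75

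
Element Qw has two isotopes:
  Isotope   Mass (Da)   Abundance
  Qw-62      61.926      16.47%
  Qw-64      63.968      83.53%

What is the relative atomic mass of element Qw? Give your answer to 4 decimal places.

63.6317 Da

Average mass = Σ (abundance × isotope mass) = 0.1647 × 61.926 + 0.8353 × 63.968
= 10.19921 + 53.43247 = 63.63168 Da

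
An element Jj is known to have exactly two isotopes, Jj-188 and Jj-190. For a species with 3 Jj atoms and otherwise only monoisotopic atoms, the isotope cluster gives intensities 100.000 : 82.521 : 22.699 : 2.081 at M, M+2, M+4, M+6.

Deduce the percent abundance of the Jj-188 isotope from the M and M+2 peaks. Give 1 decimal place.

78.4%

Write p for the Jj-188 fraction. I(M+2)/I(M) = [C(3,1)·p^2·(1−p)] / p^3 = 3·(1−p)/p = 82.521/100.000 = 0.8252
(1−p)/p = 0.8252/3 = 0.2751  ⇒  p = 1/(1 + 0.2751) = 0.7843
Jj-188: 78.4%, Jj-190: 21.6%.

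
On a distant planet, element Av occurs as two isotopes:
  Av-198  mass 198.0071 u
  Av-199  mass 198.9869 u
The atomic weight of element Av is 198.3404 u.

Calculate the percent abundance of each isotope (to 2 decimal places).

Av-198: 65.98%, Av-199: 34.02%

With x = fraction of Av-198 (so Av-199 is 1 − x):
198.0071·x + 198.9869·(1 − x) = 198.3404
(198.0071 − 198.9869)·x = 198.3404 − 198.9869
x = -0.6465 / -0.9798 = 0.65983 → 65.98% Av-198, 34.02% Av-199.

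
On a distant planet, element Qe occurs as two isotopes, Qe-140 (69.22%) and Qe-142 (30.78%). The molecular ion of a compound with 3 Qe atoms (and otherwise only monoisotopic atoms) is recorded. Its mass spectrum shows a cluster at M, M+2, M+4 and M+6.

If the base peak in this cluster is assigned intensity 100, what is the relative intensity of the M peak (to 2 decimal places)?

Term probabilities: M 0.3317, M+2 0.4424, M+4 0.1967, M+6 0.0292. Base peak = M+2.
P(M+2) = C(3,1) × 0.6922^2 × 0.3078^1 = 3 × 0.47914084 × 0.3078 = 0.442439 (base)
P(M) = C(3,0) × 0.6922^3 × 0.3078^0 = 1 × 0.33166129 × 1.0000 = 0.331661
Relative intensity = 0.331661 / 0.442439 × 100 = 74.96

74.96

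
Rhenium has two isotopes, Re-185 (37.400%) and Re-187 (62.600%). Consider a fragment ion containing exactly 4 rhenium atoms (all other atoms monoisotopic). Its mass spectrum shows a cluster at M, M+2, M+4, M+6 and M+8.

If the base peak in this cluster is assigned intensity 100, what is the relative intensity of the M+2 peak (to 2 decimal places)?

Term probabilities: M 0.0196, M+2 0.1310, M+4 0.3289, M+6 0.3670, M+8 0.1536. Base peak = M+6.
P(M+6) = C(4,3) × 0.37400^1 × 0.62600^3 = 4 × 0.3740 × 0.24531438 = 0.366990 (base)
P(M+2) = C(4,1) × 0.37400^3 × 0.62600^1 = 4 × 0.05231362 × 0.6260 = 0.130993
Relative intensity = 0.130993 / 0.366990 × 100 = 35.69

35.69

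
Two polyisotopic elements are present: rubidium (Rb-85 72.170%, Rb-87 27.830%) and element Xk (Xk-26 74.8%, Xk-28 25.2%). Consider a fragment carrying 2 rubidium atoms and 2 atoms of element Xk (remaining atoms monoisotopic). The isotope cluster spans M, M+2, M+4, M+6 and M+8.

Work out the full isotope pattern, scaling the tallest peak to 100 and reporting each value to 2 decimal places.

Rubidium pattern (n=2): 0.52085089 : 0.40169822 : 0.07745089
Element Xk pattern (n=2): 0.559504 : 0.376992 : 0.063504
Convolve the two distributions (both contribute in 2-u steps):
  M: 0.52085089×0.559504 = 0.291418
  M+2: 0.52085089×0.376992 + 0.40169822×0.559504 = 0.421108
  M+4: 0.52085089×0.063504 + 0.40169822×0.376992 + 0.07745089×0.559504 = 0.227847
  M+6: 0.40169822×0.063504 + 0.07745089×0.376992 = 0.054708
  M+8: 0.07745089×0.063504 = 0.004918
Scale to base peak (0.421108) = 100: 69.20 : 100.00 : 54.11 : 12.99 : 1.17

69.20 : 100.00 : 54.11 : 12.99 : 1.17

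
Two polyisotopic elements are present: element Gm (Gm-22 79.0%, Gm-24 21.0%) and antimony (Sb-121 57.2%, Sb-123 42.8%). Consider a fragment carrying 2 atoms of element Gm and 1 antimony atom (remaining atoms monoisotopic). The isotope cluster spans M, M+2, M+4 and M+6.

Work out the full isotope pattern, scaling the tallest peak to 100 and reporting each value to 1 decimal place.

78.1 : 100.0 : 36.6 : 4.1

Element Gm pattern (n=2): 0.6241 : 0.3318 : 0.0441
Antimony pattern (n=1): 0.5720 : 0.4280
Convolve the two distributions (both contribute in 2-u steps):
  M: 0.6241×0.5720 = 0.356985
  M+2: 0.6241×0.4280 + 0.3318×0.5720 = 0.456904
  M+4: 0.3318×0.4280 + 0.0441×0.5720 = 0.167236
  M+6: 0.0441×0.4280 = 0.018875
Scale to base peak (0.456904) = 100: 78.1 : 100.0 : 36.6 : 4.1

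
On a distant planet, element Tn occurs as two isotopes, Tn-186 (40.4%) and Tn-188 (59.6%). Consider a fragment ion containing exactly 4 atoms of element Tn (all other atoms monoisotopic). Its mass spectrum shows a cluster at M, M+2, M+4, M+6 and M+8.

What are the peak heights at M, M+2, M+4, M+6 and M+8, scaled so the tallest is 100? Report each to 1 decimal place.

The 4 Tn atoms are independent, so intensities follow the terms of (0.404 + 0.596)^4.
P(M) = 0.404^4 = 0.026639
P(M+2) = 4 × 0.404^3 × 0.596^1 = 0.157199
P(M+4) = 6 × 0.404^2 × 0.596^2 = 0.347862
P(M+6) = 4 × 0.404^1 × 0.596^3 = 0.342121
P(M+8) = 0.596^4 = 0.126178
The M+4 peak is largest (0.347862); scaling to 100 gives 7.7 : 45.2 : 100.0 : 98.3 : 36.3.

7.7 : 45.2 : 100.0 : 98.3 : 36.3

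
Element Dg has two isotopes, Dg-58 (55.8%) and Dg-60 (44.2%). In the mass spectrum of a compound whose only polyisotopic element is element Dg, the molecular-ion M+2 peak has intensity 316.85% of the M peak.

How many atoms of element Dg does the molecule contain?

The M+2/M ratio from n Dg atoms is n · q/p = n · 0.442/0.558.
n = 3.1685 × 0.558/0.442 = 4.00 ≈ 4

4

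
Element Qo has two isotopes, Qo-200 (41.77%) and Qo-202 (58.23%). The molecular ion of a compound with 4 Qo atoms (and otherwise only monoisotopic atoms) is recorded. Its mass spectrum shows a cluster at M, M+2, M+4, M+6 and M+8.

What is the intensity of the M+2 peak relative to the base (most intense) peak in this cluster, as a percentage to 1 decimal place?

47.8%

(0.4177 + 0.5823)^4 gives M 0.0304, M+2 0.1697, M+4 0.3550, M+6 0.3299, M+8 0.1150; the largest is M+4.
P(M+4) = C(4,2) × 0.4177^2 × 0.5823^2 = 6 × 0.17447329 × 0.33907329 = 0.354955 (base)
P(M+2) = C(4,1) × 0.4177^3 × 0.5823^1 = 4 × 0.07287749 × 0.5823 = 0.169746
Relative intensity = 0.169746 / 0.354955 × 100 = 47.8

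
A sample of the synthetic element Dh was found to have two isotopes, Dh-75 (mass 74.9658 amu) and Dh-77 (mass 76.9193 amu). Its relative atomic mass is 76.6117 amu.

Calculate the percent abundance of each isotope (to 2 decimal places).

With x = fraction of Dh-75 (so Dh-77 is 1 − x):
74.9658·x + 76.9193·(1 − x) = 76.6117
(74.9658 − 76.9193)·x = 76.6117 − 76.9193
x = -0.3076 / -1.9535 = 0.15746 → 15.75% Dh-75, 84.25% Dh-77.

Dh-75: 15.75%, Dh-77: 84.25%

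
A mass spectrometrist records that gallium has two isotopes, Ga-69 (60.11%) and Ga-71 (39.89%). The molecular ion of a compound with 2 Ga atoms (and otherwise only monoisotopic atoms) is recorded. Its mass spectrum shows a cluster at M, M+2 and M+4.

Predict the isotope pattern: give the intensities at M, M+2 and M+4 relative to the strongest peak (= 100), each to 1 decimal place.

Expanding (0.6011 + 0.3989)^2:
P(M) = 0.6011^2 = 0.361321
P(M+2) = 2 × 0.6011^1 × 0.3989^1 = 0.479558
P(M+4) = 0.3989^2 = 0.159121
The M+2 peak is largest (0.479558); scaling to 100 gives 75.3 : 100.0 : 33.2.

75.3 : 100.0 : 33.2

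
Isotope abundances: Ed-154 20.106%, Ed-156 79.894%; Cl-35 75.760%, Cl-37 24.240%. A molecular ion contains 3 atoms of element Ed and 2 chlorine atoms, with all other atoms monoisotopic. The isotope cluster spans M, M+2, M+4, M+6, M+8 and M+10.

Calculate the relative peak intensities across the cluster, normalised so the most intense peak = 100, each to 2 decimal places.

Element Ed pattern (n=3): 0.00812788 : 0.09689174 : 0.38501288 : 0.5099675
Chlorine pattern (n=2): 0.57395776 : 0.36728448 : 0.05875776
Convolve the two distributions (both contribute in 2-u steps):
  M: 0.00812788×0.57395776 = 0.004665
  M+2: 0.00812788×0.36728448 + 0.09689174×0.57395776 = 0.058597
  M+4: 0.00812788×0.05875776 + 0.09689174×0.36728448 + 0.38501288×0.57395776 = 0.257046
  M+6: 0.09689174×0.05875776 + 0.38501288×0.36728448 + 0.5099675×0.57395776 = 0.439802
  M+8: 0.38501288×0.05875776 + 0.5099675×0.36728448 = 0.209926
  M+10: 0.5099675×0.05875776 = 0.029965
Scale to base peak (0.439802) = 100: 1.06 : 13.32 : 58.45 : 100.00 : 47.73 : 6.81

1.06 : 13.32 : 58.45 : 100.00 : 47.73 : 6.81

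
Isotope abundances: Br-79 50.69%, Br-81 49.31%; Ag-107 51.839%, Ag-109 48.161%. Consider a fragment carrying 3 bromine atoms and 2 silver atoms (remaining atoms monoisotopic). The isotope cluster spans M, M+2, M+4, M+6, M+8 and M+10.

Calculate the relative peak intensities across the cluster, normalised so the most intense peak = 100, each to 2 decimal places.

Bromine pattern (n=3): 0.13024674 : 0.3801026 : 0.36975457 : 0.11989609
Silver pattern (n=2): 0.26872819 : 0.49932362 : 0.23194819
Convolve the two distributions (both contribute in 2-u steps):
  M: 0.13024674×0.26872819 = 0.035001
  M+2: 0.13024674×0.49932362 + 0.3801026×0.26872819 = 0.167180
  M+4: 0.13024674×0.23194819 + 0.3801026×0.49932362 + 0.36975457×0.26872819 = 0.319368
  M+6: 0.3801026×0.23194819 + 0.36975457×0.49932362 + 0.11989609×0.26872819 = 0.305011
  M+8: 0.36975457×0.23194819 + 0.11989609×0.49932362 = 0.145631
  M+10: 0.11989609×0.23194819 = 0.027810
Scale to base peak (0.319368) = 100: 10.96 : 52.35 : 100.00 : 95.50 : 45.60 : 8.71

10.96 : 52.35 : 100.00 : 95.50 : 45.60 : 8.71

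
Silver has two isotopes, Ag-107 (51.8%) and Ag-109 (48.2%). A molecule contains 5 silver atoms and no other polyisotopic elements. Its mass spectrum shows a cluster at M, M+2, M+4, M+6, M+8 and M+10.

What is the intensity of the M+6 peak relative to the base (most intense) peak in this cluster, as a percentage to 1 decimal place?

Binomial terms of (0.518 + 0.482)^5: M 0.0373, M+2 0.1735, M+4 0.3229, M+6 0.3005, M+8 0.1398, M+10 0.0260 → M+4 is the base peak.
P(M+4) = C(5,2) × 0.518^3 × 0.482^2 = 10 × 0.13899183 × 0.232324 = 0.322911 (base)
P(M+6) = C(5,3) × 0.518^2 × 0.482^3 = 10 × 0.268324 × 0.11198017 = 0.300470
Relative intensity = 0.300470 / 0.322911 × 100 = 93.1

93.1%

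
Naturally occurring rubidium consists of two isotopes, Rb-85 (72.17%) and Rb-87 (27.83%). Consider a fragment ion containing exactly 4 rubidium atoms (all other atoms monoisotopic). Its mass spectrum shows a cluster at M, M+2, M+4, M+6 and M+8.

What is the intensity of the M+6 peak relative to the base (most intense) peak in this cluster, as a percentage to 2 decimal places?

Term probabilities: M 0.2713, M+2 0.4184, M+4 0.2420, M+6 0.0622, M+8 0.0060. Base peak = M+2.
P(M+2) = C(4,1) × 0.7217^3 × 0.2783^1 = 4 × 0.37589809 × 0.2783 = 0.418450 (base)
P(M+6) = C(4,3) × 0.7217^1 × 0.2783^3 = 4 × 0.7217 × 0.02155458 = 0.062224
Relative intensity = 0.062224 / 0.418450 × 100 = 14.87

14.87%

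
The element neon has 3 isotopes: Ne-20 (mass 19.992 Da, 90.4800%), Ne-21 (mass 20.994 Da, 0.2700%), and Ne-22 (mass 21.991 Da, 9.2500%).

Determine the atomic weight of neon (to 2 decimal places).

Weight each isotope mass by its fractional abundance: 0.904800 × 19.992 + 0.002700 × 20.994 + 0.092500 × 21.991
= 18.0888 + 0.0567 + 2.0342 = 20.1797 Da

20.18 Da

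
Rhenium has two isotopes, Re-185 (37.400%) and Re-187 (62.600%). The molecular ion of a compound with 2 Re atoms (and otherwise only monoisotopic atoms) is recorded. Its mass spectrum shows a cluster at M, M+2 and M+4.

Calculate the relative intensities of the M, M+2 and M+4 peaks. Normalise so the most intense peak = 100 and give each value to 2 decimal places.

29.87 : 100.00 : 83.69

Each Re atom is independently Re-185 (p = 0.37400) or Re-187 (q = 0.62600); the cluster is the binomial expansion (p + q)^2.
P(M) = 0.37400^2 = 0.139876
P(M+2) = 2 × 0.37400^1 × 0.62600^1 = 0.468248
P(M+4) = 0.62600^2 = 0.391876
The M+2 peak is largest (0.468248); scaling to 100 gives 29.87 : 100.00 : 83.69.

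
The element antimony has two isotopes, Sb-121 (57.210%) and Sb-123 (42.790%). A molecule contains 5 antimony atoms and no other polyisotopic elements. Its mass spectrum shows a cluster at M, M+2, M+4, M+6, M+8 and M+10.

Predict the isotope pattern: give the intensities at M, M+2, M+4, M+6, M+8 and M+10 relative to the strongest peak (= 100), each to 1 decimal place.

17.9 : 66.8 : 100.0 : 74.8 : 28.0 : 4.2

The 5 Sb atoms are independent, so intensities follow the terms of (0.57210 + 0.42790)^5.
P(M) = 0.57210^5 = 0.061286
P(M+2) = 5 × 0.57210^4 × 0.42790^1 = 0.229192
P(M+4) = 10 × 0.57210^3 × 0.42790^2 = 0.342847
P(M+6) = 10 × 0.57210^2 × 0.42790^3 = 0.256431
P(M+8) = 5 × 0.57210^1 × 0.42790^4 = 0.095898
P(M+10) = 0.42790^5 = 0.014345
The M+4 peak is largest (0.342847); scaling to 100 gives 17.9 : 66.8 : 100.0 : 74.8 : 28.0 : 4.2.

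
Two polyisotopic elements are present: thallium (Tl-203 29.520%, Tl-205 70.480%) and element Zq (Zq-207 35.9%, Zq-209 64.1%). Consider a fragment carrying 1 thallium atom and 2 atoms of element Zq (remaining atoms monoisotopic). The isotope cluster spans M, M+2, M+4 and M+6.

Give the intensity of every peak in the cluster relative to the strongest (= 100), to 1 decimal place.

8.5 : 50.9 : 100.0 : 65.0

Thallium pattern (n=1): 0.2952 : 0.7048
Element Zq pattern (n=2): 0.128881 : 0.460238 : 0.410881
Convolve the two distributions (both contribute in 2-u steps):
  M: 0.2952×0.128881 = 0.038046
  M+2: 0.2952×0.460238 + 0.7048×0.128881 = 0.226698
  M+4: 0.2952×0.410881 + 0.7048×0.460238 = 0.445668
  M+6: 0.7048×0.410881 = 0.289589
Scale to base peak (0.445668) = 100: 8.5 : 50.9 : 100.0 : 65.0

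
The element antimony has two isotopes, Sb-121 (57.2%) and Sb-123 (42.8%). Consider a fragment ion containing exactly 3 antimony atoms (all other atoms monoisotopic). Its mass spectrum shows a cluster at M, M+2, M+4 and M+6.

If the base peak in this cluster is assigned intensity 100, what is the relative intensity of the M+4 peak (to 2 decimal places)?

Term probabilities: M 0.1871, M+2 0.4201, M+4 0.3143, M+6 0.0784. Base peak = M+2.
P(M+2) = C(3,1) × 0.572^2 × 0.428^1 = 3 × 0.327184 × 0.4280 = 0.420104 (base)
P(M+4) = C(3,2) × 0.572^1 × 0.428^2 = 3 × 0.5720 × 0.183184 = 0.314344
Relative intensity = 0.314344 / 0.420104 × 100 = 74.83

74.83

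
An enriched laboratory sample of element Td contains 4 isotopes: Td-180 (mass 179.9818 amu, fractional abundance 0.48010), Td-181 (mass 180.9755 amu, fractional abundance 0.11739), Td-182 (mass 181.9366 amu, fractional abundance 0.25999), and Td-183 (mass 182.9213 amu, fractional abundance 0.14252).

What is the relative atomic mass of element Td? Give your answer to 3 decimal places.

Average mass = Σ (abundance × isotope mass) = 0.48010 × 179.9818 + 0.11739 × 180.9755 + 0.25999 × 181.9366 + 0.14252 × 182.9213
= 86.40926 + 21.24471 + 47.30170 + 26.06994 = 181.02561 amu

181.026 amu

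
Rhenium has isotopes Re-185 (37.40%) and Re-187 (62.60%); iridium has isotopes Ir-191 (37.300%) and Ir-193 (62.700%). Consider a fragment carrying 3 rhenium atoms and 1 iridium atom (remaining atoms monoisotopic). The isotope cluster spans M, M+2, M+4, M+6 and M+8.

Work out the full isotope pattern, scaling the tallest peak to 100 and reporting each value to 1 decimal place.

Rhenium pattern (n=3): 0.05231362 : 0.26268713 : 0.43968487 : 0.24531438
Iridium pattern (n=1): 0.3730 : 0.6270
Convolve the two distributions (both contribute in 2-u steps):
  M: 0.05231362×0.3730 = 0.019513
  M+2: 0.05231362×0.6270 + 0.26268713×0.3730 = 0.130783
  M+4: 0.26268713×0.6270 + 0.43968487×0.3730 = 0.328707
  M+6: 0.43968487×0.6270 + 0.24531438×0.3730 = 0.367185
  M+8: 0.24531438×0.6270 = 0.153812
Scale to base peak (0.367185) = 100: 5.3 : 35.6 : 89.5 : 100.0 : 41.9

5.3 : 35.6 : 89.5 : 100.0 : 41.9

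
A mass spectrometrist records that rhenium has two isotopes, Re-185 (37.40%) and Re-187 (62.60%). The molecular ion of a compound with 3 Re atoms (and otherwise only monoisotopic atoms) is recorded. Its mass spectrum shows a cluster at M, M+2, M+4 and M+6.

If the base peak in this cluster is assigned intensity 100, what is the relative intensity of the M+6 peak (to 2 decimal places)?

Term probabilities: M 0.0523, M+2 0.2627, M+4 0.4397, M+6 0.2453. Base peak = M+4.
P(M+4) = C(3,2) × 0.3740^1 × 0.6260^2 = 3 × 0.3740 × 0.391876 = 0.439685 (base)
P(M+6) = C(3,3) × 0.3740^0 × 0.6260^3 = 1 × 1.0000 × 0.24531438 = 0.245314
Relative intensity = 0.245314 / 0.439685 × 100 = 55.79

55.79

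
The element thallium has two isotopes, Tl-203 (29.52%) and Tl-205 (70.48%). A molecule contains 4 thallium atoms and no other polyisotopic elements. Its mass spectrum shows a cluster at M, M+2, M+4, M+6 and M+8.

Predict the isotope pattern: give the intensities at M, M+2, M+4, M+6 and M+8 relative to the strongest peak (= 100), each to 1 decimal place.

1.8 : 17.5 : 62.8 : 100.0 : 59.7

Expanding (0.2952 + 0.7048)^4:
P(M) = 0.2952^4 = 0.007594
P(M+2) = 4 × 0.2952^3 × 0.7048^1 = 0.072523
P(M+4) = 6 × 0.2952^2 × 0.7048^2 = 0.259726
P(M+6) = 4 × 0.2952^1 × 0.7048^3 = 0.413403
P(M+8) = 0.7048^4 = 0.246754
The M+6 peak is largest (0.413403); scaling to 100 gives 1.8 : 17.5 : 62.8 : 100.0 : 59.7.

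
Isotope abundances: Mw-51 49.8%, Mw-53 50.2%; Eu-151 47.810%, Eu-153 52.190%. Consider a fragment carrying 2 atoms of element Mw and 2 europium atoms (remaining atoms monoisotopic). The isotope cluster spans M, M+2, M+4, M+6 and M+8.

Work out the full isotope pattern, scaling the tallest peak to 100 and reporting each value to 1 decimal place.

Element Mw pattern (n=2): 0.248004 : 0.499992 : 0.252004
Europium pattern (n=2): 0.22857961 : 0.49904078 : 0.27237961
Convolve the two distributions (both contribute in 2-u steps):
  M: 0.248004×0.22857961 = 0.056689
  M+2: 0.248004×0.49904078 + 0.499992×0.22857961 = 0.238052
  M+4: 0.248004×0.27237961 + 0.499992×0.49904078 + 0.252004×0.22857961 = 0.374671
  M+6: 0.499992×0.27237961 + 0.252004×0.49904078 = 0.261948
  M+8: 0.252004×0.27237961 = 0.068641
Scale to base peak (0.374671) = 100: 15.1 : 63.5 : 100.0 : 69.9 : 18.3

15.1 : 63.5 : 100.0 : 69.9 : 18.3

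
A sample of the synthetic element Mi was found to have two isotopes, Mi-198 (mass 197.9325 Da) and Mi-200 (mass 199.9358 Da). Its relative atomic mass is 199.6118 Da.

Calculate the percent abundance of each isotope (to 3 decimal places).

Mi-198: 16.173%, Mi-200: 83.827%

With x = fraction of Mi-198 (so Mi-200 is 1 − x):
197.9325·x + 199.9358·(1 − x) = 199.6118
(197.9325 − 199.9358)·x = 199.6118 − 199.9358
x = -0.3240 / -2.0033 = 0.16173 → 16.173% Mi-198, 83.827% Mi-200.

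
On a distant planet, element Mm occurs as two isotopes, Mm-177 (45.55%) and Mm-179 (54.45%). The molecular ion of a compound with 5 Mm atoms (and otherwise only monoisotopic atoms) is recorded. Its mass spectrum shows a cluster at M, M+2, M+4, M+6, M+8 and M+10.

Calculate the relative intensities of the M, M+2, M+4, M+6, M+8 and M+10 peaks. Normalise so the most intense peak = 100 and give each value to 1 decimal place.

Expanding (0.4555 + 0.5445)^5:
P(M) = 0.4555^5 = 0.019608
P(M+2) = 5 × 0.4555^4 × 0.5445^1 = 0.117198
P(M+4) = 10 × 0.4555^3 × 0.5445^2 = 0.280195
P(M+6) = 10 × 0.4555^2 × 0.5445^3 = 0.334943
P(M+8) = 5 × 0.4555^1 × 0.5445^4 = 0.200193
P(M+10) = 0.5445^5 = 0.047862
The M+6 peak is largest (0.334943); scaling to 100 gives 5.9 : 35.0 : 83.7 : 100.0 : 59.8 : 14.3.

5.9 : 35.0 : 83.7 : 100.0 : 59.8 : 14.3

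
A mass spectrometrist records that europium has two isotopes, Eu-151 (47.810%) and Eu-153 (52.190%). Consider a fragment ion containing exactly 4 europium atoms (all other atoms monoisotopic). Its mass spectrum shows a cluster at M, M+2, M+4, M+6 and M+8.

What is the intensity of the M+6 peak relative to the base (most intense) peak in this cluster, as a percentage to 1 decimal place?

72.8%

(0.47810 + 0.52190)^4 gives M 0.0522, M+2 0.2281, M+4 0.3736, M+6 0.2719, M+8 0.0742; the largest is M+4.
P(M+4) = C(4,2) × 0.47810^2 × 0.52190^2 = 6 × 0.22857961 × 0.27237961 = 0.373563 (base)
P(M+6) = C(4,3) × 0.47810^1 × 0.52190^3 = 4 × 0.4781 × 0.14215492 = 0.271857
Relative intensity = 0.271857 / 0.373563 × 100 = 72.8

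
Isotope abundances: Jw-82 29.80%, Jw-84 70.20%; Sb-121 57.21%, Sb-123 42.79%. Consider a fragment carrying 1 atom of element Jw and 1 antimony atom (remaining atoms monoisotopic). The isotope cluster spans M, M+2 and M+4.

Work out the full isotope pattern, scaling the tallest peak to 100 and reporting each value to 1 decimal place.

32.2 : 100.0 : 56.8

Element Jw pattern (n=1): 0.2980 : 0.7020
Antimony pattern (n=1): 0.5721 : 0.4279
Convolve the two distributions (both contribute in 2-u steps):
  M: 0.2980×0.5721 = 0.170486
  M+2: 0.2980×0.4279 + 0.7020×0.5721 = 0.529128
  M+4: 0.7020×0.4279 = 0.300386
Scale to base peak (0.529128) = 100: 32.2 : 100.0 : 56.8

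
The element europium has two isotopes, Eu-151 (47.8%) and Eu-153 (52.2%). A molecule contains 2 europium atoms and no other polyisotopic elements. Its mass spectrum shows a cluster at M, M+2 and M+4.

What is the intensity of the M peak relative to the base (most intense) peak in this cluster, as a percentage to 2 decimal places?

45.79%

Term probabilities: M 0.2285, M+2 0.4990, M+4 0.2725. Base peak = M+2.
P(M+2) = C(2,1) × 0.478^1 × 0.522^1 = 2 × 0.4780 × 0.5220 = 0.499032 (base)
P(M) = C(2,0) × 0.478^2 × 0.522^0 = 1 × 0.228484 × 1.0000 = 0.228484
Relative intensity = 0.228484 / 0.499032 × 100 = 45.79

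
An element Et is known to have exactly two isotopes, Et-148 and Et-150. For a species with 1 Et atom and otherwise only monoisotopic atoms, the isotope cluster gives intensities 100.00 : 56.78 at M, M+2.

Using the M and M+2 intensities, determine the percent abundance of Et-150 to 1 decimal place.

36.2%

Let p = fractional abundance of Et-148. I(M+2)/I(M) = [C(1,1)·p^0·(1−p)] / p^1 = 1·(1−p)/p = 56.78/100.00 = 0.5678
(1−p)/p = 0.5678/1 = 0.5678  ⇒  p = 1/(1 + 0.5678) = 0.6378
Et-148: 63.8%, Et-150: 36.2%.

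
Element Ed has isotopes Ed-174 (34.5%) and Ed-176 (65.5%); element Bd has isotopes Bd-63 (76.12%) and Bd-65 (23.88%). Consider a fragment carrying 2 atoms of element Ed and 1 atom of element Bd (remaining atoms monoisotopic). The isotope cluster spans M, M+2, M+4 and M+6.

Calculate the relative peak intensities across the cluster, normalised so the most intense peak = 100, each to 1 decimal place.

Element Ed pattern (n=2): 0.119025 : 0.45195 : 0.429025
Element Bd pattern (n=1): 0.7612 : 0.2388
Convolve the two distributions (both contribute in 2-u steps):
  M: 0.119025×0.7612 = 0.090602
  M+2: 0.119025×0.2388 + 0.45195×0.7612 = 0.372448
  M+4: 0.45195×0.2388 + 0.429025×0.7612 = 0.434499
  M+6: 0.429025×0.2388 = 0.102451
Scale to base peak (0.434499) = 100: 20.9 : 85.7 : 100.0 : 23.6

20.9 : 85.7 : 100.0 : 23.6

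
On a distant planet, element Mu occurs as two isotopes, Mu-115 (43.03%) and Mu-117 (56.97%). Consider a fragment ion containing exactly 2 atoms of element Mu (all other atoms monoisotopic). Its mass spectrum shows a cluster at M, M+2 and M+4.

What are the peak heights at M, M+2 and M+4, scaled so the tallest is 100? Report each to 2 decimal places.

Each Mu atom is independently Mu-115 (p = 0.4303) or Mu-117 (q = 0.5697); the cluster is the binomial expansion (p + q)^2.
P(M) = 0.4303^2 = 0.185158
P(M+2) = 2 × 0.4303^1 × 0.5697^1 = 0.490284
P(M+4) = 0.5697^2 = 0.324558
The M+2 peak is largest (0.490284); scaling to 100 gives 37.77 : 100.00 : 66.20.

37.77 : 100.00 : 66.20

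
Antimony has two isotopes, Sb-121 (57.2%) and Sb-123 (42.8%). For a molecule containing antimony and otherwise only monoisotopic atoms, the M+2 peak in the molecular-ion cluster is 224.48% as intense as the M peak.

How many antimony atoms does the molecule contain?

3

The M+2/M ratio from n Sb atoms is n · q/p = n · 0.428/0.572.
n = 2.2448 × 0.572/0.428 = 3.00 ≈ 3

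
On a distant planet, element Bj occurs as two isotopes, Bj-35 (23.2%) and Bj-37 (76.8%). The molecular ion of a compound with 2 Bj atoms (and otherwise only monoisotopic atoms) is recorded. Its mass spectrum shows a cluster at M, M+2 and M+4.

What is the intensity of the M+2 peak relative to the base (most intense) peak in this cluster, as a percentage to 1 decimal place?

60.4%

Term probabilities: M 0.0538, M+2 0.3564, M+4 0.5898. Base peak = M+4.
P(M+4) = C(2,2) × 0.232^0 × 0.768^2 = 1 × 1.0000 × 0.589824 = 0.589824 (base)
P(M+2) = C(2,1) × 0.232^1 × 0.768^1 = 2 × 0.2320 × 0.7680 = 0.356352
Relative intensity = 0.356352 / 0.589824 × 100 = 60.4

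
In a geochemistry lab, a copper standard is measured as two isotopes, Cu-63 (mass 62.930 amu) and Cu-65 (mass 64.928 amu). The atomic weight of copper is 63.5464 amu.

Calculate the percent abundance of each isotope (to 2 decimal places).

Cu-63: 69.15%, Cu-65: 30.85%

Writing the weighted mean with unknown fraction x of Cu-63:
62.930·x + 64.928·(1 − x) = 63.5464
(62.930 − 64.928)·x = 63.5464 − 64.928
x = -1.3816 / -1.998 = 0.69149 → 69.15% Cu-63, 30.85% Cu-65.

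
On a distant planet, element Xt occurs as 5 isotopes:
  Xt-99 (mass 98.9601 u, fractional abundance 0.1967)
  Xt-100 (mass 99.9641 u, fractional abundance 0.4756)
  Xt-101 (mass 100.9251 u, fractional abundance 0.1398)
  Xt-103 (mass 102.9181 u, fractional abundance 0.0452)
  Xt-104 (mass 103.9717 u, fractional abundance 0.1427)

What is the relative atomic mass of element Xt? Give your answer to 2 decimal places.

100.61 u

Weight each isotope mass by its fractional abundance: 0.1967 × 98.9601 + 0.4756 × 99.9641 + 0.1398 × 100.9251 + 0.0452 × 102.9181 + 0.1427 × 103.9717
= 19.46545 + 47.54293 + 14.10933 + 4.65190 + 14.83676 = 100.60637 u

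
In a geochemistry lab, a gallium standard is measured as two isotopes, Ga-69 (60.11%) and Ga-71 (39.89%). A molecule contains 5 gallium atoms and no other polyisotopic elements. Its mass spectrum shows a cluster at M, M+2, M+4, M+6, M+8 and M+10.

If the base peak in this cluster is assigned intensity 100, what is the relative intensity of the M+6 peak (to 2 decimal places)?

(0.6011 + 0.3989)^5 gives M 0.0785, M+2 0.2604, M+4 0.3456, M+6 0.2293, M+8 0.0761, M+10 0.0101; the largest is M+4.
P(M+4) = C(5,2) × 0.6011^3 × 0.3989^2 = 10 × 0.21719018 × 0.15912121 = 0.345596 (base)
P(M+6) = C(5,3) × 0.6011^2 × 0.3989^3 = 10 × 0.36132121 × 0.06347345 = 0.229343
Relative intensity = 0.229343 / 0.345596 × 100 = 66.36

66.36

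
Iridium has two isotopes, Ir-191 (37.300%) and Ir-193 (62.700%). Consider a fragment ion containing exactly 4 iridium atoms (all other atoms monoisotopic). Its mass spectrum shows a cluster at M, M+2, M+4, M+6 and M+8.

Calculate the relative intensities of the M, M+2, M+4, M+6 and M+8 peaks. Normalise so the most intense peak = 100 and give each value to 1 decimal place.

Expanding (0.37300 + 0.62700)^4:
P(M) = 0.37300^4 = 0.019357
P(M+2) = 4 × 0.37300^3 × 0.62700^1 = 0.130153
P(M+4) = 6 × 0.37300^2 × 0.62700^2 = 0.328174
P(M+6) = 4 × 0.37300^1 × 0.62700^3 = 0.367766
P(M+8) = 0.62700^4 = 0.154550
The M+6 peak is largest (0.367766); scaling to 100 gives 5.3 : 35.4 : 89.2 : 100.0 : 42.0.

5.3 : 35.4 : 89.2 : 100.0 : 42.0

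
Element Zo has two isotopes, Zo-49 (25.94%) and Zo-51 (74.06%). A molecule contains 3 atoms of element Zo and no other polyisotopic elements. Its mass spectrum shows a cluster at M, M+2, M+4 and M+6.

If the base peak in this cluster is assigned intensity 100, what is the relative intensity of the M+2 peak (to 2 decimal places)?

(0.2594 + 0.7406)^3 gives M 0.0175, M+2 0.1495, M+4 0.4268, M+6 0.4062; the largest is M+4.
P(M+4) = C(3,2) × 0.2594^1 × 0.7406^2 = 3 × 0.2594 × 0.54848836 = 0.426834 (base)
P(M+2) = C(3,1) × 0.2594^2 × 0.7406^1 = 3 × 0.06728836 × 0.7406 = 0.149501
Relative intensity = 0.149501 / 0.426834 × 100 = 35.03

35.03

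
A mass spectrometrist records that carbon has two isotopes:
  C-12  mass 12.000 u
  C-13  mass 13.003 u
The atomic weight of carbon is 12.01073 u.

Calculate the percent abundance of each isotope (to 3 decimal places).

C-12: 98.930%, C-13: 1.070%

Let x be the fractional abundance of C-12; then C-13 has abundance 1 − x.
12.000·x + 13.003·(1 − x) = 12.01073
(12.000 − 13.003)·x = 12.01073 − 13.003
x = -0.99227 / -1.003 = 0.98930 → 98.930% C-12, 1.070% C-13.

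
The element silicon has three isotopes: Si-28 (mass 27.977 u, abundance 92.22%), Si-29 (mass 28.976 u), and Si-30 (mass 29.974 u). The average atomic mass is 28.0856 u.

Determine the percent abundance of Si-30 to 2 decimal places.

Let x and y be the fractions of Si-29 and Si-30. Then x + y = 1 − 0.9222 = 0.0778 and 28.976x + 29.974y = 28.0856 − 0.9222×27.977 = 2.2852106.
Substituting: 28.976x + 29.974(0.0778 − x) = 2.2852106
(28.976 − 29.974)x = -0.0467666  ⇒  x = 0.04686, y = 0.03094
Si-29: 4.69%, Si-30: 3.09%.

3.09%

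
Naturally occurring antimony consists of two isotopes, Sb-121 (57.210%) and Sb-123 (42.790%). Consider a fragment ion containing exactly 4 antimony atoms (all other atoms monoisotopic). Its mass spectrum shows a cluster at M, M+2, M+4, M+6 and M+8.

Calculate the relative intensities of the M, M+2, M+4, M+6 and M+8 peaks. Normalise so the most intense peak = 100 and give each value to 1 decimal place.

29.8 : 89.1 : 100.0 : 49.9 : 9.3

The 4 Sb atoms are independent, so intensities follow the terms of (0.57210 + 0.42790)^4.
P(M) = 0.57210^4 = 0.107124
P(M+2) = 4 × 0.57210^3 × 0.42790^1 = 0.320493
P(M+4) = 6 × 0.57210^2 × 0.42790^2 = 0.359567
P(M+6) = 4 × 0.57210^1 × 0.42790^3 = 0.179291
P(M+8) = 0.42790^4 = 0.033525
The M+4 peak is largest (0.359567); scaling to 100 gives 29.8 : 89.1 : 100.0 : 49.9 : 9.3.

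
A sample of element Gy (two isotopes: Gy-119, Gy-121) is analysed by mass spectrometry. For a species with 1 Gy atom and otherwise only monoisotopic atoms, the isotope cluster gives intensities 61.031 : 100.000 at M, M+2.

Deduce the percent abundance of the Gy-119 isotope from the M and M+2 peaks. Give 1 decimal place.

Let p = fractional abundance of Gy-119. I(M+2)/I(M) = [C(1,1)·p^0·(1−p)] / p^1 = 1·(1−p)/p = 100.000/61.031 = 1.6385
(1−p)/p = 1.6385/1 = 1.6385  ⇒  p = 1/(1 + 1.6385) = 0.3790
Gy-119: 37.9%, Gy-121: 62.1%.

37.9%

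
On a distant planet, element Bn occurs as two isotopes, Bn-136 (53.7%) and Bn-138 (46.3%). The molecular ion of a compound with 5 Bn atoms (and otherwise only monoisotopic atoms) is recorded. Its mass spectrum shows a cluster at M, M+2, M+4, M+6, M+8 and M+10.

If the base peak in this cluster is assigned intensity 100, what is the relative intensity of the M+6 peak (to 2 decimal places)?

86.22

Term probabilities: M 0.0447, M+2 0.1925, M+4 0.3320, M+6 0.2862, M+8 0.1234, M+10 0.0213. Base peak = M+4.
P(M+4) = C(5,2) × 0.537^3 × 0.463^2 = 10 × 0.15485415 × 0.214369 = 0.331959 (base)
P(M+6) = C(5,3) × 0.537^2 × 0.463^3 = 10 × 0.288369 × 0.09925285 = 0.286214
Relative intensity = 0.286214 / 0.331959 × 100 = 86.22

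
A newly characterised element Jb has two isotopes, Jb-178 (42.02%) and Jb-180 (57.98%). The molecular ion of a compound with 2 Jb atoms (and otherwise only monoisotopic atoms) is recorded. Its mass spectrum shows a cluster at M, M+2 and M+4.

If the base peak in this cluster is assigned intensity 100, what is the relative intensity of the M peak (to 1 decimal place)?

36.2

(0.4202 + 0.5798)^2 gives M 0.1766, M+2 0.4873, M+4 0.3362; the largest is M+2.
P(M+2) = C(2,1) × 0.4202^1 × 0.5798^1 = 2 × 0.4202 × 0.5798 = 0.487264 (base)
P(M) = C(2,0) × 0.4202^2 × 0.5798^0 = 1 × 0.17656804 × 1.0000 = 0.176568
Relative intensity = 0.176568 / 0.487264 × 100 = 36.2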